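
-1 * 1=-1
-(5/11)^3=-125/1331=-0.09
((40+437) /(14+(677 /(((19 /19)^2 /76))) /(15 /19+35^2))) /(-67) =-5554665 /43672208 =-0.13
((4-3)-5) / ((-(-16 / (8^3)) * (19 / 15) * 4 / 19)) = -480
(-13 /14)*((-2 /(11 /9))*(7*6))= 702 /11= 63.82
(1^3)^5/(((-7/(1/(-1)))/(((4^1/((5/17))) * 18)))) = 1224/35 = 34.97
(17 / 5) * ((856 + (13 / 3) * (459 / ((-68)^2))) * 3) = 698847 / 80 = 8735.59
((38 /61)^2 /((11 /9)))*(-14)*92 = -16738848 /40931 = -408.95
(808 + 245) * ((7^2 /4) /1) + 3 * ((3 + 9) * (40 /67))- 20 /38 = 65789741 /5092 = 12920.22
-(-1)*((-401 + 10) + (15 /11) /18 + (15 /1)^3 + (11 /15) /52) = 8534497 /2860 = 2984.09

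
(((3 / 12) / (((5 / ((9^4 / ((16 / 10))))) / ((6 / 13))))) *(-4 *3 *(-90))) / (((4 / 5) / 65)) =66430125 / 8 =8303765.62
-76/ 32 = -19/ 8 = -2.38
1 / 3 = 0.33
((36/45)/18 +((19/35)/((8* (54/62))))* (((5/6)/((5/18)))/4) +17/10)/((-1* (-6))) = 18173/60480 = 0.30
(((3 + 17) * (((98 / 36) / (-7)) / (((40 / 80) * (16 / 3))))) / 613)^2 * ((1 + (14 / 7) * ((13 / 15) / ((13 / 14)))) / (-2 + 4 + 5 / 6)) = 10535 / 459941256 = 0.00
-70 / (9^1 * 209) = -70 / 1881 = -0.04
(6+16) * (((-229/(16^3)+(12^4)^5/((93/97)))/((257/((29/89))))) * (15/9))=809834055313423173669480511975/4356483072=185891702533722865724.81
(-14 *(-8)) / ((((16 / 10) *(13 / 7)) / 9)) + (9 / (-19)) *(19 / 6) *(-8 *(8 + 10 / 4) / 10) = 22869 / 65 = 351.83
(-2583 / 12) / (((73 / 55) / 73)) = -11838.75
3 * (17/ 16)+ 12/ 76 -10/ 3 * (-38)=118571/ 912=130.01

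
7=7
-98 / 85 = -1.15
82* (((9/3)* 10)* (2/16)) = 307.50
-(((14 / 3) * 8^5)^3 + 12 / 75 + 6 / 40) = -9654591701175501637 / 2700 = -3575774704139074.68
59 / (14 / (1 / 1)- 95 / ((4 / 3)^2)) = -944 / 631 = -1.50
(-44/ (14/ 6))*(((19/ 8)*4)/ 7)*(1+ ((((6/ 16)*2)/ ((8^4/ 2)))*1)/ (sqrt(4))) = -1467807/ 57344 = -25.60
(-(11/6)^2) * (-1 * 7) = 847/36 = 23.53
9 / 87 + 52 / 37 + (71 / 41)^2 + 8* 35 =284.51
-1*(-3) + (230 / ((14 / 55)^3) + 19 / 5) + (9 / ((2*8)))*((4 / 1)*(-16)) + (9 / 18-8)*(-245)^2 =-2992820937 / 6860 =-436271.27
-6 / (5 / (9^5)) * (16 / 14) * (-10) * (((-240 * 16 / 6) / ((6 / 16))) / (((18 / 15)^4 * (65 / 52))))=-3732480000 / 7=-533211428.57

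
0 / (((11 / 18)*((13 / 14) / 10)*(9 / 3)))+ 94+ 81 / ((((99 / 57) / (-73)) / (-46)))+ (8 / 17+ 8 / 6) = 156700.71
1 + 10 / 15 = 5 / 3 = 1.67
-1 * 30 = -30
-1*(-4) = 4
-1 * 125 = -125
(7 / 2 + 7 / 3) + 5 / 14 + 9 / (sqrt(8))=9*sqrt(2) / 4 + 130 / 21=9.37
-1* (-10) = 10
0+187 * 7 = 1309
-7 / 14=-1 / 2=-0.50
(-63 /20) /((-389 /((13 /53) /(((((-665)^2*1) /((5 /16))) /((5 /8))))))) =117 /133373847040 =0.00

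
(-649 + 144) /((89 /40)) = -20200 /89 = -226.97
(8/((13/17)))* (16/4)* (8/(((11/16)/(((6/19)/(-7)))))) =-417792/19019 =-21.97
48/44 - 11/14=0.31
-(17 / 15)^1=-17 / 15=-1.13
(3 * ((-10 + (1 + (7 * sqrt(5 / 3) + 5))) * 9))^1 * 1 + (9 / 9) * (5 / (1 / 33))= 57 + 63 * sqrt(15)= 301.00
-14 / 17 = -0.82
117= 117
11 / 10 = 1.10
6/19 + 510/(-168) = -1447/532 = -2.72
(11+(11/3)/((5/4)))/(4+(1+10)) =209/225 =0.93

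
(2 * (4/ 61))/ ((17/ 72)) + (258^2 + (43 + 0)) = 69072035/ 1037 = 66607.56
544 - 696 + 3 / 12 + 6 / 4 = -601 / 4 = -150.25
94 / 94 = 1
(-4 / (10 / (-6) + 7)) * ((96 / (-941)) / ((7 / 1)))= 72 / 6587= 0.01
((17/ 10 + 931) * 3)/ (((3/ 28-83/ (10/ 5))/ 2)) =-783468/ 5795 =-135.20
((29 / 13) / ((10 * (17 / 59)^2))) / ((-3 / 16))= -807592 / 56355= -14.33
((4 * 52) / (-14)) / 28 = -26 / 49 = -0.53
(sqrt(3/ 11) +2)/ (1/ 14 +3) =14*sqrt(33)/ 473 +28/ 43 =0.82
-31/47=-0.66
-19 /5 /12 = -19 /60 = -0.32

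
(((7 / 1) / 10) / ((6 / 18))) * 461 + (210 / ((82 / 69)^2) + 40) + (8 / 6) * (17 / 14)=204465473 / 176505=1158.41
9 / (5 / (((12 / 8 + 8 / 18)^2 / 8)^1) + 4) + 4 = 16493 / 3572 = 4.62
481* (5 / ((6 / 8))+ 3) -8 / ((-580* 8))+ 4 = 8097383 / 1740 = 4653.67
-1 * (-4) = 4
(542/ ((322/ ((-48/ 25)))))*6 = -19.39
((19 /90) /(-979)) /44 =-19 /3876840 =-0.00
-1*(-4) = 4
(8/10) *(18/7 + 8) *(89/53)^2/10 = 1172308/491575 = 2.38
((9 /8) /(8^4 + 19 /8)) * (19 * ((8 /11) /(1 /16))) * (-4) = -9728 /40073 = -0.24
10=10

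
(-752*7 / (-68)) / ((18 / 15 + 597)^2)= 32900 / 152083377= 0.00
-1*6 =-6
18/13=1.38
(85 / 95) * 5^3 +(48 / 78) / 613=16934277 / 151411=111.84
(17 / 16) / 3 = 17 / 48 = 0.35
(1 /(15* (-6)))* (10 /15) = -1 /135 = -0.01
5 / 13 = 0.38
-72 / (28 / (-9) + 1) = 648 / 19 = 34.11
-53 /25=-2.12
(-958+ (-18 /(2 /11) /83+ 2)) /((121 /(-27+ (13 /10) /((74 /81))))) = 1503693369 /7431820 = 202.33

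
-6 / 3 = -2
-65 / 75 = -13 / 15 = -0.87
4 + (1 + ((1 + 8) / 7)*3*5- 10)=100 / 7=14.29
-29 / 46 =-0.63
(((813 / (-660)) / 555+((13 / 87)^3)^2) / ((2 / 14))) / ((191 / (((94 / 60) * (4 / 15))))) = -12822593731367777 / 379223999863162121250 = -0.00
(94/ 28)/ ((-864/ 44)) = -0.17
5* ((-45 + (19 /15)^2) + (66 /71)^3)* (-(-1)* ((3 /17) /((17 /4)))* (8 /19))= -109758604928 /29479339515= -3.72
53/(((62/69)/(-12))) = -21942/31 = -707.81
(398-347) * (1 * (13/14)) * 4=1326/7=189.43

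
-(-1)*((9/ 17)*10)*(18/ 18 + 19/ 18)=185/ 17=10.88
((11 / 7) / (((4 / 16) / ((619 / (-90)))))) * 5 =-216.16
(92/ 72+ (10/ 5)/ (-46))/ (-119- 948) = -511/ 441738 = -0.00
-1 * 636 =-636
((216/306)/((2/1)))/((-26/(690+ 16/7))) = -14538/1547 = -9.40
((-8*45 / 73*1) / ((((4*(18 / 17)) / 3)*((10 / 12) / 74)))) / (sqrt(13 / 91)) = -22644*sqrt(7) / 73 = -820.69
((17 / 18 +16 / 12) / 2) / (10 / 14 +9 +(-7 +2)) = 287 / 1188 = 0.24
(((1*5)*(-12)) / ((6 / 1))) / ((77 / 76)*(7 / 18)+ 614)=-13680 / 840491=-0.02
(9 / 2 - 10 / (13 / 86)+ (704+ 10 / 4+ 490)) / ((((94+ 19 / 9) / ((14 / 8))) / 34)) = 702.56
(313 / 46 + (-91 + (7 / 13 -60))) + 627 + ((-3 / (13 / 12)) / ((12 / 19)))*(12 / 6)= 283795 / 598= 474.57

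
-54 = -54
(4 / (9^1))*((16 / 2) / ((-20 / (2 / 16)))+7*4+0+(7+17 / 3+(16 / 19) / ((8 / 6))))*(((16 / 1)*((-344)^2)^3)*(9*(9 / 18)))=623377288324714594304 / 285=2187288730963910857.21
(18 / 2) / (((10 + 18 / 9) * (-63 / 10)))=-5 / 42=-0.12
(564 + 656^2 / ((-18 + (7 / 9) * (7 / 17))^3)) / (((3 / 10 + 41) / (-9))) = -24741560984472 / 233552120975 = -105.94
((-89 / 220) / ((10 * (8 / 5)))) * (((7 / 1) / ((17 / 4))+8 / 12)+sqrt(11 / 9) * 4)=-0.17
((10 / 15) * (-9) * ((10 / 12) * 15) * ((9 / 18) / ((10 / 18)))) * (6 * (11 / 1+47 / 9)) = -6570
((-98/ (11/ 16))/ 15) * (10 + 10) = -6272/ 33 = -190.06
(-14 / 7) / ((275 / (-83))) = 166 / 275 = 0.60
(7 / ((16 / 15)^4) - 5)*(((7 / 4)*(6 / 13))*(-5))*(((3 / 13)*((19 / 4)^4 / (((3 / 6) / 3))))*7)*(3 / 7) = -9862735634325 / 2835349504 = -3478.49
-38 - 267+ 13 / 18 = -5477 / 18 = -304.28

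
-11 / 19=-0.58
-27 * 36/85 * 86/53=-83592/4505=-18.56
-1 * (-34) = 34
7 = 7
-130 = -130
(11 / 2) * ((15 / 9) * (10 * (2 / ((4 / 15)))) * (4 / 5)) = 550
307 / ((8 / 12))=921 / 2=460.50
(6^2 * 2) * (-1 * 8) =-576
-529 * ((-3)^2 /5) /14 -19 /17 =-82267 /1190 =-69.13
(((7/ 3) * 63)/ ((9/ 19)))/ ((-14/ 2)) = -44.33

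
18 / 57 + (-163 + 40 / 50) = -15379 / 95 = -161.88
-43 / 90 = -0.48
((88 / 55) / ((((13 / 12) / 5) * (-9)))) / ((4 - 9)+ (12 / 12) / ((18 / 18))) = 8 / 39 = 0.21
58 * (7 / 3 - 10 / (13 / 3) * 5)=-20822 / 39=-533.90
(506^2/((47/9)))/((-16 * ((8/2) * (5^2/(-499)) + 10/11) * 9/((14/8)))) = -2459417807/2925280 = -840.75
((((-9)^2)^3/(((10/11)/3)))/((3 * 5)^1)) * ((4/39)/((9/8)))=10659.10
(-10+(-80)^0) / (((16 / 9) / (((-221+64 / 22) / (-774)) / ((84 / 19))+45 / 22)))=-411393 / 38528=-10.68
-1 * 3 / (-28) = 3 / 28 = 0.11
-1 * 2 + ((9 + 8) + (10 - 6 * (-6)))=61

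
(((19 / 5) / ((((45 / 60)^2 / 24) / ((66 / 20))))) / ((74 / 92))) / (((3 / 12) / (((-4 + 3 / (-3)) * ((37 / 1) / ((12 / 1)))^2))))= -5691488 / 45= -126477.51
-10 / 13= -0.77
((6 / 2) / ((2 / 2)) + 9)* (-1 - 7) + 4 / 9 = -860 / 9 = -95.56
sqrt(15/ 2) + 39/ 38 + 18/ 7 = sqrt(30)/ 2 + 957/ 266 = 6.34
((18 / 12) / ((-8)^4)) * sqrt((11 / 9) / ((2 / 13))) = sqrt(286) / 16384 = 0.00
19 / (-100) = -19 / 100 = -0.19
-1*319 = -319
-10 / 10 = -1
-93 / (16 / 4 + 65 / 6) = -558 / 89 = -6.27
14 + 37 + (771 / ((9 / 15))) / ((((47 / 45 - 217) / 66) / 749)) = -1429012716 / 4859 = -294096.05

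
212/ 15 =14.13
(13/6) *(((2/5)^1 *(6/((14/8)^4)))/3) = 6656/36015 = 0.18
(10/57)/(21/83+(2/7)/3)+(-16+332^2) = 1271034674/11533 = 110208.50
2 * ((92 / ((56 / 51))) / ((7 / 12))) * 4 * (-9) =-506736 / 49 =-10341.55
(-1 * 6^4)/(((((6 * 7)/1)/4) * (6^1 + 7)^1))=-864/91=-9.49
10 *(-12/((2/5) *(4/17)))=-1275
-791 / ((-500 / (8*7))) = 11074 / 125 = 88.59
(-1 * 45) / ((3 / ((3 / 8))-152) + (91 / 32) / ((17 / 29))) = 24480 / 75697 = 0.32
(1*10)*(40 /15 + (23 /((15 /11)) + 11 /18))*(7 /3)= 12691 /27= 470.04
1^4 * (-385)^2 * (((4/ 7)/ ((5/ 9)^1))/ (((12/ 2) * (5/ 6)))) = 30492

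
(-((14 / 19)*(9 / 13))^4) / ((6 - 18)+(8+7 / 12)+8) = -3024568512 / 204715394455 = -0.01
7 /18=0.39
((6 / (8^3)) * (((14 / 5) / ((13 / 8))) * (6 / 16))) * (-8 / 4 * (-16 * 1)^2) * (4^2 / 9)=-448 / 65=-6.89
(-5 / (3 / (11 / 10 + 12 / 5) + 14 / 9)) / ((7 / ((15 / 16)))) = -675 / 2432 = -0.28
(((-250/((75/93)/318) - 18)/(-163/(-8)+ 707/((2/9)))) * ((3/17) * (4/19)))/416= -295794/107557385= -0.00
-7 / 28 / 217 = -1 / 868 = -0.00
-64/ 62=-32/ 31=-1.03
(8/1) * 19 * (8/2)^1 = 608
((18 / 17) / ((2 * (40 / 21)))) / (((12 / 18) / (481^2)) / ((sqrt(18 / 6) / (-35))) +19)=918271809 * sqrt(3) / 35478086174376316 +5189905794907197 / 354780861743763160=0.01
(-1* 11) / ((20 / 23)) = -253 / 20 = -12.65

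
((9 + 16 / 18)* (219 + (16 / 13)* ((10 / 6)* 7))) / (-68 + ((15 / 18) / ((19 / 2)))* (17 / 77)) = -33.95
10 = 10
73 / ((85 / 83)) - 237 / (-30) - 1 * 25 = 9211 / 170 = 54.18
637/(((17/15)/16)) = 152880/17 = 8992.94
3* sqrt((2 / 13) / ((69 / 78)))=6* sqrt(23) / 23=1.25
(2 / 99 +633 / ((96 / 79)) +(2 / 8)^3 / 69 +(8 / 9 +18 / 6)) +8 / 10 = 127661509 / 242880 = 525.62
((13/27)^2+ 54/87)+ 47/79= 2417444/1670139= 1.45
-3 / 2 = -1.50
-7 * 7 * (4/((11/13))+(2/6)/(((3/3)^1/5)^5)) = -1692019/33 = -51273.30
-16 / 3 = -5.33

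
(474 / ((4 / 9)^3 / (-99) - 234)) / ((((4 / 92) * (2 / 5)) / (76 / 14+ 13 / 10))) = -185293340991 / 236433092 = -783.70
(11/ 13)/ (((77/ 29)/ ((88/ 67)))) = 2552/ 6097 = 0.42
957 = 957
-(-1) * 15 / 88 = 15 / 88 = 0.17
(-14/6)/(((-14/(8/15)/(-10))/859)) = -6872/9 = -763.56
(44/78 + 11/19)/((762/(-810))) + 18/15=-2361/156845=-0.02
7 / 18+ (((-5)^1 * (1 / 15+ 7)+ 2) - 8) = -737 / 18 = -40.94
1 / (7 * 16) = 1 / 112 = 0.01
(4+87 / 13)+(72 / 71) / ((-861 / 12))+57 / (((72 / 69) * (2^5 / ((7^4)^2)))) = 667344101356041 / 67814656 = 9840706.14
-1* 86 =-86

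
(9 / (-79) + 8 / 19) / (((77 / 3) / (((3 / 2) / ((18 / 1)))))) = 461 / 462308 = 0.00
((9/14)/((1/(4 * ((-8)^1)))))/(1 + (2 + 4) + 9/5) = -180/77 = -2.34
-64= -64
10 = 10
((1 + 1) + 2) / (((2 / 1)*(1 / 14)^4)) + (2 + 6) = 76840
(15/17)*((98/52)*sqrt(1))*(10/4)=4.16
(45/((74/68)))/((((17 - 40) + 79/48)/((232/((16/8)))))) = -224.63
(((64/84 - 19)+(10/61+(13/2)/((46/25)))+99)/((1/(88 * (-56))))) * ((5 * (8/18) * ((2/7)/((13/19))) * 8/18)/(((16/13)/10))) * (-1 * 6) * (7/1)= 6656965673600/113643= 58577876.98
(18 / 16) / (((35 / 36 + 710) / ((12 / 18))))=27 / 25595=0.00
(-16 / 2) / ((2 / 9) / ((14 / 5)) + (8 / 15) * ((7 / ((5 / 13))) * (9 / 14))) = -12600 / 9953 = -1.27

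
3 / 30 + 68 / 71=751 / 710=1.06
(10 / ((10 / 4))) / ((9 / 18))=8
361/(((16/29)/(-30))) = -157035/8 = -19629.38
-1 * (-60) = 60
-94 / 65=-1.45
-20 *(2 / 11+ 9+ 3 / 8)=-4205 / 22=-191.14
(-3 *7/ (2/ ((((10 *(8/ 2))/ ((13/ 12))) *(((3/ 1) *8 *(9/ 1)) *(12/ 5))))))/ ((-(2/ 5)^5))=19626923.08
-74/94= -37/47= -0.79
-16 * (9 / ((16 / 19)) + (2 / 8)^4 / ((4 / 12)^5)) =-2979 / 16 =-186.19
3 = 3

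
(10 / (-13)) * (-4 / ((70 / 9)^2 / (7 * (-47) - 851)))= -38232 / 637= -60.02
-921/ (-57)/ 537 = 307/ 10203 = 0.03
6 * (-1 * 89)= -534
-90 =-90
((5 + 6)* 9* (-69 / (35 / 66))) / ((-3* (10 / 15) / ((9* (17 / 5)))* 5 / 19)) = 655304661 / 875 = 748919.61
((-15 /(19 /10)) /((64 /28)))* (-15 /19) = 7875 /2888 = 2.73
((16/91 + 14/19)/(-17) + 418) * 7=12284696/4199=2925.62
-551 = -551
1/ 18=0.06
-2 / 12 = -1 / 6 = -0.17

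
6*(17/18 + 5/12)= 49/6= 8.17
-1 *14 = -14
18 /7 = 2.57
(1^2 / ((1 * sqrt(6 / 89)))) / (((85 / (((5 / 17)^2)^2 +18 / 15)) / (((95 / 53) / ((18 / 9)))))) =9580769 * sqrt(534) / 4515145260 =0.05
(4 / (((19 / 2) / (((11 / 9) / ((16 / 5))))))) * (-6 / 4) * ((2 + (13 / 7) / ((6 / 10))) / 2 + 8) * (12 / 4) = -24365 / 3192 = -7.63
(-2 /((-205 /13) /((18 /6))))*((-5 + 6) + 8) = 702 /205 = 3.42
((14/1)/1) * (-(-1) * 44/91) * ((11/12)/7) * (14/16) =121/156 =0.78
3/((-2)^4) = 3/16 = 0.19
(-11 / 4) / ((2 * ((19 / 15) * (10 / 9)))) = -297 / 304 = -0.98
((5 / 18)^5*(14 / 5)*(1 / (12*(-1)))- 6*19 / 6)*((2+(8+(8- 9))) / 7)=-215415127 / 8817984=-24.43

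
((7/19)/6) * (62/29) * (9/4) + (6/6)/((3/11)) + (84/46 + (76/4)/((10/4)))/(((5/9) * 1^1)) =79569947/3801900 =20.93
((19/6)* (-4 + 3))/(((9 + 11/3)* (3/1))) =-1/12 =-0.08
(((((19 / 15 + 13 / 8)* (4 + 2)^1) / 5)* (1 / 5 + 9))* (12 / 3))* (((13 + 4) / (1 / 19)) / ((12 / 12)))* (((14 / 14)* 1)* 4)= 20622904 / 125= 164983.23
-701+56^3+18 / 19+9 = 3323574 / 19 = 174924.95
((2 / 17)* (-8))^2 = 0.89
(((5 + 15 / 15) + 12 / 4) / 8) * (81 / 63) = 81 / 56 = 1.45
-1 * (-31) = 31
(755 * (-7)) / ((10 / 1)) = -1057 / 2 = -528.50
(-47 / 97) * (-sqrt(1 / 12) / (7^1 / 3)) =47 * sqrt(3) / 1358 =0.06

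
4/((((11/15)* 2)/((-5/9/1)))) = -50/33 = -1.52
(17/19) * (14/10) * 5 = 119/19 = 6.26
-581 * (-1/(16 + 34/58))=16849/481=35.03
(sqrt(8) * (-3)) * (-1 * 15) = 90 * sqrt(2) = 127.28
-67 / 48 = -1.40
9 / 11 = 0.82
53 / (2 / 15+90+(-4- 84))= 795 / 32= 24.84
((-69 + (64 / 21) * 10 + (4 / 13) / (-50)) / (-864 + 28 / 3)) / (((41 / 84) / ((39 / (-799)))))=-2366703 / 524962975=-0.00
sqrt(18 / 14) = 3*sqrt(7) / 7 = 1.13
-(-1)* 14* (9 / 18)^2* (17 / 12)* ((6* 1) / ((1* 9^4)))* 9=119 / 2916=0.04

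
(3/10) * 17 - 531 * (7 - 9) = 10671/10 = 1067.10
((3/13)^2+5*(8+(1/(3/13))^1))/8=7823/1014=7.71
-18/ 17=-1.06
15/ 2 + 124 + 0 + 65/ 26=134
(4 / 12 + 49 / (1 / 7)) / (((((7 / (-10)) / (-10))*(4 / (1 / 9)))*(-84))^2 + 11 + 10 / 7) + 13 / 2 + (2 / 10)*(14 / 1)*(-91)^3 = -12412529073764987 / 5882736690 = -2109992.29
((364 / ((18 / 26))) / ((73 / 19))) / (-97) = -89908 / 63729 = -1.41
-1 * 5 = -5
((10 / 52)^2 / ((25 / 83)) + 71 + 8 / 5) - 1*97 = -82057 / 3380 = -24.28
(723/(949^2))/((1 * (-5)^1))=-723/4503005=-0.00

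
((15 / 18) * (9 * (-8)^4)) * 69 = 2119680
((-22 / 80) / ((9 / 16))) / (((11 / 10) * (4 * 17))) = -0.01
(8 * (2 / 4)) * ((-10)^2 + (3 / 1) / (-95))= 37988 / 95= 399.87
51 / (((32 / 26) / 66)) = 21879 / 8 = 2734.88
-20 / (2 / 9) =-90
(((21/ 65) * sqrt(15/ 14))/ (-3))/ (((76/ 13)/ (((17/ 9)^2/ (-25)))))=289 * sqrt(210)/ 1539000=0.00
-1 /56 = -0.02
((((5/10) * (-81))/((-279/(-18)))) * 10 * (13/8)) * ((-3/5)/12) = 1053/496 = 2.12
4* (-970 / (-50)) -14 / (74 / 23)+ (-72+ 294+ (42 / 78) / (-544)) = 386278417 / 1308320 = 295.25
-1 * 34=-34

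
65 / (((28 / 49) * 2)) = 56.88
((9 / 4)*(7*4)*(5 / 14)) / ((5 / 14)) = 63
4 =4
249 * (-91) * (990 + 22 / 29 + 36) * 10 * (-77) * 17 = 8831749486560 / 29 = 304543085743.45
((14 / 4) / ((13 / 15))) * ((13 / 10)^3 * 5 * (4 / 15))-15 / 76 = 11051 / 950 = 11.63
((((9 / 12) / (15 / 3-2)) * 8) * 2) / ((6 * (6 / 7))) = 7 / 9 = 0.78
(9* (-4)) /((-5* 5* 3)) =12 /25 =0.48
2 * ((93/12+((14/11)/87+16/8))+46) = 213467/1914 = 111.53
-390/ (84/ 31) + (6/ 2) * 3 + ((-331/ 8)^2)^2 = 84021420375/ 28672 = 2930434.58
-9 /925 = -0.01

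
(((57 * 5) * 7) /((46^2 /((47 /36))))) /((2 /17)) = 531335 /50784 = 10.46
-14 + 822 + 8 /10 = 4044 /5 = 808.80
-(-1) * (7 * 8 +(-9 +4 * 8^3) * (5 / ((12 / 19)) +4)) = 292249 / 12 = 24354.08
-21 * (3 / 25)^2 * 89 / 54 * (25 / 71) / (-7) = 89 / 3550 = 0.03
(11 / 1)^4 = 14641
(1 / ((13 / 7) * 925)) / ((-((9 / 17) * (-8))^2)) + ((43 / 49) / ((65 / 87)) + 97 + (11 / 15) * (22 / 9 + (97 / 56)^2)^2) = 3446000047027399 / 28737134899200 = 119.91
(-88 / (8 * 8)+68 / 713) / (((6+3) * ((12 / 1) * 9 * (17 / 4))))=-811 / 2618136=-0.00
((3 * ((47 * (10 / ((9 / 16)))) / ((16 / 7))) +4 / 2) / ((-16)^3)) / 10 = -103 / 3840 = -0.03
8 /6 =4 /3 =1.33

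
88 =88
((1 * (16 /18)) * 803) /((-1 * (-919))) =6424 /8271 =0.78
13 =13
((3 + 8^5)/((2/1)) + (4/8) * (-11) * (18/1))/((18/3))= 32573/12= 2714.42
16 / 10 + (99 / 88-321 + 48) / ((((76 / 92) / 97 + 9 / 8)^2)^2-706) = 9463091323569026536 / 4764912792102147185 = 1.99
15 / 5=3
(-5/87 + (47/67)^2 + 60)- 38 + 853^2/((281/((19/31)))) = 5475412461377/3402020073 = 1609.46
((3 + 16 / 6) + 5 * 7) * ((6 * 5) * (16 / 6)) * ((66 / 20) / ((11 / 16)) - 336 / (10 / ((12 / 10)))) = -577792 / 5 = -115558.40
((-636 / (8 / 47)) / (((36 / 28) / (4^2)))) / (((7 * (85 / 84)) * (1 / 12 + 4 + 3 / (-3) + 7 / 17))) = -6695808 / 3565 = -1878.21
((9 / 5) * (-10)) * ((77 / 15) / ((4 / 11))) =-2541 / 10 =-254.10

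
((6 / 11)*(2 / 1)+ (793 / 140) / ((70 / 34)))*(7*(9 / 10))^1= 1863819 / 77000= 24.21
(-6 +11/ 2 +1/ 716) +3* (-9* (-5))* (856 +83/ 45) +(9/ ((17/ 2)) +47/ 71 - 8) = 100077670045/ 864212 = 115802.22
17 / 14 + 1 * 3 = 4.21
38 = 38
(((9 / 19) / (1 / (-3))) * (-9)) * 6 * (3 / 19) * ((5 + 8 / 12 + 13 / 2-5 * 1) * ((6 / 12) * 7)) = 303.92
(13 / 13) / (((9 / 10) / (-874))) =-8740 / 9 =-971.11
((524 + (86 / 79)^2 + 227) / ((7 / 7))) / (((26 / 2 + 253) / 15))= 3706095 / 87374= 42.42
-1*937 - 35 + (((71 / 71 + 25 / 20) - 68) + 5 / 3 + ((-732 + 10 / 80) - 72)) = -44159 / 24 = -1839.96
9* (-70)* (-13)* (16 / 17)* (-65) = -8517600 / 17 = -501035.29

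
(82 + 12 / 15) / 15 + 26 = 788 / 25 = 31.52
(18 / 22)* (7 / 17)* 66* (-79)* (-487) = 14542794 / 17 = 855458.47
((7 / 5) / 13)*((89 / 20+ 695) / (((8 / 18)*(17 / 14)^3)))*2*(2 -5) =-567.95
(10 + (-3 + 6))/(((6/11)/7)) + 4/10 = 5017/30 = 167.23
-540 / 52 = -135 / 13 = -10.38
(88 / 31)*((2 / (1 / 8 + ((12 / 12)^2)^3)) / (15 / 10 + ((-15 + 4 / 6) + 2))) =-2816 / 6045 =-0.47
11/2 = 5.50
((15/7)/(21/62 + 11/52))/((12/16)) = 32240/6209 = 5.19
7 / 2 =3.50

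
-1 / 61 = -0.02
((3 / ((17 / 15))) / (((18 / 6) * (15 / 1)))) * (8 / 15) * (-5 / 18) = -4 / 459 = -0.01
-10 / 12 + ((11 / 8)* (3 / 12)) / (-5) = -433 / 480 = -0.90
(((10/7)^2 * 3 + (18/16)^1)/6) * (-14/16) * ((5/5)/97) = -947/86912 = -0.01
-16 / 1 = -16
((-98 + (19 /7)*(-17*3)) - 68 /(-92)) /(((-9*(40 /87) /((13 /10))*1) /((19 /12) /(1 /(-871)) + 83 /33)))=-433239215149 /4250400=-101929.05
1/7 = 0.14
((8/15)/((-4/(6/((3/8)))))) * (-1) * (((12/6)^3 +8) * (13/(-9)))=-6656/135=-49.30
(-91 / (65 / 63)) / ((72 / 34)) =-833 / 20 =-41.65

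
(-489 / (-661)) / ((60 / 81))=13203 / 13220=1.00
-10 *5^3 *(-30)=37500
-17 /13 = -1.31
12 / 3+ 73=77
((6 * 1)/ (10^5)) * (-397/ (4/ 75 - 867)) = 3573/ 130042000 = 0.00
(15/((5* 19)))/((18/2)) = 1/57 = 0.02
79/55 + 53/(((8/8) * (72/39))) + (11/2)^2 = 79721/1320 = 60.39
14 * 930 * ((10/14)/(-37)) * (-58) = 539400/37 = 14578.38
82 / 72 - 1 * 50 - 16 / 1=-64.86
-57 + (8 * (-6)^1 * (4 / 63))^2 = -21041 / 441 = -47.71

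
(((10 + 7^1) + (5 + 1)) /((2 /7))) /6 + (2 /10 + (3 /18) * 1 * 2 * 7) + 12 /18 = 997 /60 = 16.62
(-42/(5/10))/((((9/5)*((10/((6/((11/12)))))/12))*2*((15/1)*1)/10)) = -122.18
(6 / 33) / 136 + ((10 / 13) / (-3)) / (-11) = 719 / 29172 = 0.02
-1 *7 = -7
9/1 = 9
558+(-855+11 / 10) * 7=-54193 / 10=-5419.30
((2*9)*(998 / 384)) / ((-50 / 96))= -4491 / 50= -89.82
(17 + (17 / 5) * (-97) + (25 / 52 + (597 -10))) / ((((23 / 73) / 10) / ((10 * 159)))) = 4144685595 / 299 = 13861824.73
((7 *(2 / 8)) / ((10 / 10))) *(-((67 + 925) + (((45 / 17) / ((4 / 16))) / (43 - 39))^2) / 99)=-2020991 / 114444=-17.66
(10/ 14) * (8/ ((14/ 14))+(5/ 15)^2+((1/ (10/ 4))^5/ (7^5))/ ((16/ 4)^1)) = 3834096947/ 661775625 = 5.79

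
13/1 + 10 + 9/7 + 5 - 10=135/7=19.29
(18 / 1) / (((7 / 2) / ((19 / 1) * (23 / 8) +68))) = 8829 / 14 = 630.64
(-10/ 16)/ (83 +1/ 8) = -0.01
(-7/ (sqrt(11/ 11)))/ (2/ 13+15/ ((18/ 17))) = -546/ 1117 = -0.49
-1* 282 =-282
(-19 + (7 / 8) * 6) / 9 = -55 / 36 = -1.53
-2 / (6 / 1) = -1 / 3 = -0.33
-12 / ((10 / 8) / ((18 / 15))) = -288 / 25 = -11.52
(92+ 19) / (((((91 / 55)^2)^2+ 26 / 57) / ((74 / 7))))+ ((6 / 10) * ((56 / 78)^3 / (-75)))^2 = 18119435101726315226734862 / 122761962737913309890625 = 147.60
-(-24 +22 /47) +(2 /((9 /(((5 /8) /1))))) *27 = 5129 /188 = 27.28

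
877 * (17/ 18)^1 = 14909/ 18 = 828.28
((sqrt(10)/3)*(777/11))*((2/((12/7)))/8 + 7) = 88837*sqrt(10)/528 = 532.06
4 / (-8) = -1 / 2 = -0.50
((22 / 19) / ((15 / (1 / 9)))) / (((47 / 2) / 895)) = 7876 / 24111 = 0.33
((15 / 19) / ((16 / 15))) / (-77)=-225 / 23408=-0.01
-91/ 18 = -5.06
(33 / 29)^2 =1089 / 841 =1.29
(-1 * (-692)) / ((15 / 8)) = 5536 / 15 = 369.07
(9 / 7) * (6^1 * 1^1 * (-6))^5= -544195584 / 7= -77742226.29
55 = 55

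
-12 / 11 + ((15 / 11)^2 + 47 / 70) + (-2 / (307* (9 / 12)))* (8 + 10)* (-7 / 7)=4151039 / 2600290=1.60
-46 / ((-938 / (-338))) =-7774 / 469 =-16.58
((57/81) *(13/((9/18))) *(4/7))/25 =1976/4725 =0.42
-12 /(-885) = 4 /295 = 0.01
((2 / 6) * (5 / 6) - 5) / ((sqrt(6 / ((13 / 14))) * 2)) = -85 * sqrt(273) / 1512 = -0.93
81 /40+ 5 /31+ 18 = 20.19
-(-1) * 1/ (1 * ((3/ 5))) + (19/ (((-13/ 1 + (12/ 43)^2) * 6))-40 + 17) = -1031145/ 47786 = -21.58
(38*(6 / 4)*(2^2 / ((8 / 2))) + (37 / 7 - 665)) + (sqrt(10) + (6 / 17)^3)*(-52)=-20806571 / 34391 - 52*sqrt(10)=-769.44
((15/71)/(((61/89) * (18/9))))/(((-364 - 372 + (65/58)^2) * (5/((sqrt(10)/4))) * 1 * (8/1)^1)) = -74849 * sqrt(10)/57092489328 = -0.00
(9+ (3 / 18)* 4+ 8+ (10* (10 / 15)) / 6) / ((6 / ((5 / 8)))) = 845 / 432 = 1.96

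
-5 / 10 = -1 / 2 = -0.50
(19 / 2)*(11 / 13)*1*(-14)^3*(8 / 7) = -327712 / 13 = -25208.62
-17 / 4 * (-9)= 153 / 4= 38.25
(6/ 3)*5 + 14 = 24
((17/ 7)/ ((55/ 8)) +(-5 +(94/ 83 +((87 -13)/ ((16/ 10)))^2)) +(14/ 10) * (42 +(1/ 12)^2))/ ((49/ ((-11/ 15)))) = -32.84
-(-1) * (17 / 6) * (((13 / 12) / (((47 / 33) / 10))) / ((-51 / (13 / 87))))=-9295 / 147204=-0.06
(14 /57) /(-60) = -7 /1710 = -0.00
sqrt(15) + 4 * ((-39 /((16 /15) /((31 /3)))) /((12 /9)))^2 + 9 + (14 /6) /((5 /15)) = sqrt(15) + 328894609 /1024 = 321190.01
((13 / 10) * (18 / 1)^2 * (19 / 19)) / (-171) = -234 / 95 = -2.46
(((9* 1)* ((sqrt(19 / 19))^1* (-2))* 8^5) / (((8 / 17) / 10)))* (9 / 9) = -12533760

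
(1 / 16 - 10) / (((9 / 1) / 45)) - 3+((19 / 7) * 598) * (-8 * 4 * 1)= -5823245 / 112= -51993.26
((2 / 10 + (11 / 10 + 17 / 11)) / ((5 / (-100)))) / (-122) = 313 / 671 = 0.47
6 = 6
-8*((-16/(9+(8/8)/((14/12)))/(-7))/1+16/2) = -4544/69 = -65.86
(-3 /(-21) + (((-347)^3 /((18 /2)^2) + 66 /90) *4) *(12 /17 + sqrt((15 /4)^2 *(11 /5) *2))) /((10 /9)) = -104454659 *sqrt(110) /75 -23397841321 /17850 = -15917866.18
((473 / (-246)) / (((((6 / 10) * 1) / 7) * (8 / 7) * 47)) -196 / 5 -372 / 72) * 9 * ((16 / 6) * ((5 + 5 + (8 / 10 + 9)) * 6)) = -6151415787 / 48175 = -127688.96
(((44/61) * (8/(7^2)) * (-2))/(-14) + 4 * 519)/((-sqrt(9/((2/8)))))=-21718250/62769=-346.00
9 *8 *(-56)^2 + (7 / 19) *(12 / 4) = 4290069 / 19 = 225793.11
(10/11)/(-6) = -0.15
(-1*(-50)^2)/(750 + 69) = -2500/819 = -3.05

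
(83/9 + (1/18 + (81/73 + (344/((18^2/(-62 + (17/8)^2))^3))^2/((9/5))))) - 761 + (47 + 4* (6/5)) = -2843084748712779851156870431463/4080424110361545671536803840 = -696.76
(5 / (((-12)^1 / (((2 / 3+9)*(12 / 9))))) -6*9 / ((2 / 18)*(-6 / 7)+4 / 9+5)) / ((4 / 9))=-140719 / 4044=-34.80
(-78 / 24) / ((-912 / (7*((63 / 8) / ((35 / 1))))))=0.01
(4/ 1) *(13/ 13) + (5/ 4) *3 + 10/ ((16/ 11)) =14.62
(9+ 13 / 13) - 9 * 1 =1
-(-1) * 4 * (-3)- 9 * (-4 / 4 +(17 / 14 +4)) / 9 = -227 / 14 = -16.21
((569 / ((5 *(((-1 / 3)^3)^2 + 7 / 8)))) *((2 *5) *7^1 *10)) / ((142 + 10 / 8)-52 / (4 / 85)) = -1858308480 / 19662017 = -94.51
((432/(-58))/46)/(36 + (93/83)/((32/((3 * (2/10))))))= -53120/11817239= -0.00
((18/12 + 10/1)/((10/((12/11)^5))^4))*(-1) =-2755514994571622744064/420468746832850005750625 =-0.01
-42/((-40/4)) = 21/5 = 4.20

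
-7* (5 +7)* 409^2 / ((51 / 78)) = -365341704 / 17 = -21490688.47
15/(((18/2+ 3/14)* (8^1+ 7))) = 14/129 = 0.11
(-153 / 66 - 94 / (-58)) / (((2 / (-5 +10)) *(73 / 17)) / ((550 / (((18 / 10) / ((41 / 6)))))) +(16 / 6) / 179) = -104099128125 / 2346207532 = -44.37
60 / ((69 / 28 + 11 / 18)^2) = 762048 / 120125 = 6.34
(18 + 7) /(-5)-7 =-12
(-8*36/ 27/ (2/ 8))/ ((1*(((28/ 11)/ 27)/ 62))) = -196416/ 7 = -28059.43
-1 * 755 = -755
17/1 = 17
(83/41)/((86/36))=1494/1763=0.85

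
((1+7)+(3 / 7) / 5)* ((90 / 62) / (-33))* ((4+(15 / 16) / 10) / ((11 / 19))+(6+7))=-5998185 / 840224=-7.14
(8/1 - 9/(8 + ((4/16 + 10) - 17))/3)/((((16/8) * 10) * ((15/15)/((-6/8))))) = -21/100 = -0.21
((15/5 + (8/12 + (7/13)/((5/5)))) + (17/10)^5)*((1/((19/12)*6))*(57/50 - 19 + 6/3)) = -4378239803/142500000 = -30.72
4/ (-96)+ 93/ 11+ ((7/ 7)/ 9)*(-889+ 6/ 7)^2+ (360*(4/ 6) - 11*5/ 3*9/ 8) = 87871.98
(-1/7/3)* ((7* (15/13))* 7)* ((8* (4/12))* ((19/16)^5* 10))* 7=-3033221275/2555904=-1186.75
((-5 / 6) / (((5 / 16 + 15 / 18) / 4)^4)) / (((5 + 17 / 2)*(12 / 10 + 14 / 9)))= -3.33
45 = 45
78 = 78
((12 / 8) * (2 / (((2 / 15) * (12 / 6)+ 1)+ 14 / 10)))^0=1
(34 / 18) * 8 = 136 / 9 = 15.11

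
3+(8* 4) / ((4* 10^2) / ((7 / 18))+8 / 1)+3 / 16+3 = 90241 / 14512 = 6.22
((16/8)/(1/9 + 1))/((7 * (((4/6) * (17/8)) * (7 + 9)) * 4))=27/9520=0.00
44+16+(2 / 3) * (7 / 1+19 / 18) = 1765 / 27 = 65.37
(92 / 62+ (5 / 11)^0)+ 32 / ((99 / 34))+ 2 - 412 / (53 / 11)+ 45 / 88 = -90468913 / 1301256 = -69.52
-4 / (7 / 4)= -16 / 7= -2.29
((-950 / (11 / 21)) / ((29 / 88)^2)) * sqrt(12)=-28089600 * sqrt(3) / 841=-57850.91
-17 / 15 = -1.13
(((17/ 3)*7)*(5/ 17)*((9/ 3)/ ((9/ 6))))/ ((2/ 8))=280/ 3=93.33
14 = 14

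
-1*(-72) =72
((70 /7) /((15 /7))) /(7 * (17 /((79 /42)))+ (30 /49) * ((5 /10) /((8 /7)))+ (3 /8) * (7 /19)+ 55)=147098 /3740655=0.04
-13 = -13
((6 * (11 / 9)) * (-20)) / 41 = -440 / 123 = -3.58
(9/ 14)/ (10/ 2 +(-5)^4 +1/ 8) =36/ 35287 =0.00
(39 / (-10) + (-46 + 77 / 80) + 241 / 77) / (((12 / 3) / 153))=-8634555 / 4928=-1752.14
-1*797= -797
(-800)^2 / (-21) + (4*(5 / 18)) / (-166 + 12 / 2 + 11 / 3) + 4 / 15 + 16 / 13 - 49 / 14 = -1858255863 / 60970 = -30478.20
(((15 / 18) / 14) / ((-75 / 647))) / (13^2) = -647 / 212940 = -0.00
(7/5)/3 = 7/15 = 0.47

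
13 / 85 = 0.15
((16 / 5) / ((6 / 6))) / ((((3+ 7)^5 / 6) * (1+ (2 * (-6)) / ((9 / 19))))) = -9 / 1140625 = -0.00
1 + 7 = 8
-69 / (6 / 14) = -161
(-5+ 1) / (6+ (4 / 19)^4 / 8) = -0.67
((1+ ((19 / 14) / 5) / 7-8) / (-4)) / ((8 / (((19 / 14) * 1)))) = 64809 / 219520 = 0.30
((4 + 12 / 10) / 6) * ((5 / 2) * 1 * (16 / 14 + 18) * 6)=1742 / 7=248.86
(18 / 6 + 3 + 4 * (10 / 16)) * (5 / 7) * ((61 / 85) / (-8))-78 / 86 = -1.45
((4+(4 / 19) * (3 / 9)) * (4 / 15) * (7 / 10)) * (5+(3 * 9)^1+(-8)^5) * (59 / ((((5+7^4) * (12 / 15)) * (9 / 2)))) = -522772096 / 3085695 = -169.42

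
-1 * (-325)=325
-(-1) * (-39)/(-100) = 39/100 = 0.39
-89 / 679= -0.13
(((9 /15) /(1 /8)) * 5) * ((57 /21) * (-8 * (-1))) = 521.14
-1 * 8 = -8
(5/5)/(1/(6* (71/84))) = 71/14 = 5.07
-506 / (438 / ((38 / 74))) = -4807 / 8103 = -0.59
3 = 3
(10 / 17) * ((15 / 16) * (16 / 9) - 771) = -452.55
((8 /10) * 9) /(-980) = -9 /1225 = -0.01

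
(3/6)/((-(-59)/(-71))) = -71/118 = -0.60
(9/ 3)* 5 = 15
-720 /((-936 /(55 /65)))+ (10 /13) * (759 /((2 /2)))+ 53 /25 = 2478457 /4225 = 586.62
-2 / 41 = -0.05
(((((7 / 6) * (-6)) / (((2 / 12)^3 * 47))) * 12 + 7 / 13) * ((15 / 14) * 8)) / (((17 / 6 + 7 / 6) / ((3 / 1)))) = -1514205 / 611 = -2478.24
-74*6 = -444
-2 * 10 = -20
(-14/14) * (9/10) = -9/10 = -0.90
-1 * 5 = -5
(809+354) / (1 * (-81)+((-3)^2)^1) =-1163 / 72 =-16.15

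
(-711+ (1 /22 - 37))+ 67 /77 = -115051 /154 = -747.08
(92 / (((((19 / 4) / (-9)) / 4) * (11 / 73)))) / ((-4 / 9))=2175984 / 209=10411.41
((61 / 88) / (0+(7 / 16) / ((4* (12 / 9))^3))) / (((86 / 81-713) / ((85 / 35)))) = -25485312 / 31082513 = -0.82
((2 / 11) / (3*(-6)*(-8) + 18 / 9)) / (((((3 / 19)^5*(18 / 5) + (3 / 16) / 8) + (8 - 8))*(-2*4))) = -198087920 / 30274189671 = -0.01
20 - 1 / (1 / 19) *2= -18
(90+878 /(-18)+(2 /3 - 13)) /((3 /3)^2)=260 /9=28.89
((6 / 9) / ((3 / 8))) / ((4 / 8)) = 32 / 9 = 3.56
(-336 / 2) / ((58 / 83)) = -6972 / 29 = -240.41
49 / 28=7 / 4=1.75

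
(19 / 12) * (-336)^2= 178752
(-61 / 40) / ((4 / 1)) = -61 / 160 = -0.38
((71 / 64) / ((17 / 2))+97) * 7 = 369873 / 544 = 679.91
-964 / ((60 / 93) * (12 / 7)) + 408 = -27817 / 60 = -463.62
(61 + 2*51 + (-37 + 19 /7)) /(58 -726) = -901 /4676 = -0.19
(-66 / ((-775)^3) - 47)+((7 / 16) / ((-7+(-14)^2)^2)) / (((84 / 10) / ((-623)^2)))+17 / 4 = -42.18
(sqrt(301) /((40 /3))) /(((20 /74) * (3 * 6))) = 37 * sqrt(301) /2400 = 0.27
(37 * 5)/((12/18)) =555/2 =277.50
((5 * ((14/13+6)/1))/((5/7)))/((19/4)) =2576/247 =10.43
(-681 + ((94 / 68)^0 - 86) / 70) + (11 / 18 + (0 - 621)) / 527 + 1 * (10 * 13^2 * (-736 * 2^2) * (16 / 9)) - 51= -293690031172 / 33201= -8845818.84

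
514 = 514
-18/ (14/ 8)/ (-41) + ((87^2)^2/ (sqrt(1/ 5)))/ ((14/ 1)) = 72/ 287 + 57289761*sqrt(5)/ 14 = 9150271.68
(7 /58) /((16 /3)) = 21 /928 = 0.02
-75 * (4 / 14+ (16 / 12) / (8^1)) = -475 / 14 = -33.93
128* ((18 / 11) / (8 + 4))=192 / 11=17.45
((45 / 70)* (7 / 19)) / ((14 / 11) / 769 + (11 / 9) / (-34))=-11648043 / 1686535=-6.91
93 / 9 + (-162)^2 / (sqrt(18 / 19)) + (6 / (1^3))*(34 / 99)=409 / 33 + 4374*sqrt(38)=26975.54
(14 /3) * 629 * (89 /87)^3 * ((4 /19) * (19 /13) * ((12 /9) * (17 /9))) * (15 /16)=527676346190 /231134553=2282.98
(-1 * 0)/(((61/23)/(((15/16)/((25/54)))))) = 0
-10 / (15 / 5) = -10 / 3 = -3.33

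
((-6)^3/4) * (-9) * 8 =3888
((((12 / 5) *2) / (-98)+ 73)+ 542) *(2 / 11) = 301326 / 2695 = 111.81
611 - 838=-227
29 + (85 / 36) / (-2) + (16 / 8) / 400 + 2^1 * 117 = 117821 / 450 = 261.82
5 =5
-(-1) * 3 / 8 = 0.38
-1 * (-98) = 98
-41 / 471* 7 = -0.61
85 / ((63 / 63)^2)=85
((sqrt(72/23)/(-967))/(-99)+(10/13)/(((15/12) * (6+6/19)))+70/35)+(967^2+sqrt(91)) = 2 * sqrt(46)/733953+sqrt(91)+182342764/195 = 935100.64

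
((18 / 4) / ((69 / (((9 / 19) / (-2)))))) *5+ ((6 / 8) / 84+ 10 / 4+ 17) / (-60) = -236329 / 587328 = -0.40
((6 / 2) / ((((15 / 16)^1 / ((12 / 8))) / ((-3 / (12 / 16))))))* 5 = -96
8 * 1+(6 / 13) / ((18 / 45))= 119 / 13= 9.15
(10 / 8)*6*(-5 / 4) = -75 / 8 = -9.38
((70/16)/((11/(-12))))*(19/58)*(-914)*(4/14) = 130245/319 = 408.29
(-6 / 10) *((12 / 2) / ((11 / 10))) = -36 / 11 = -3.27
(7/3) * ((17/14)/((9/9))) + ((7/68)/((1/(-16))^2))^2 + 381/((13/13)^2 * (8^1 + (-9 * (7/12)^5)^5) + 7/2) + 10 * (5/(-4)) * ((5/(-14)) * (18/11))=9087176296740603978640495610422/12313457985873320355004100175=737.99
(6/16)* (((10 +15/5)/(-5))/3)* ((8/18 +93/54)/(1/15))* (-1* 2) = 169/8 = 21.12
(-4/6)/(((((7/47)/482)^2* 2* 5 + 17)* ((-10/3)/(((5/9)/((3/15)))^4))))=20047020156250/28620603043191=0.70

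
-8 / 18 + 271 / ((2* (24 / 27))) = 21887 / 144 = 151.99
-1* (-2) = 2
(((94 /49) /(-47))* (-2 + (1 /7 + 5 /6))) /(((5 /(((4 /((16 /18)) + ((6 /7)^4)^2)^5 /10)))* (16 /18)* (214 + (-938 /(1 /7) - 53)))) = -22122426362707376005238255091596179892643 /59679279267103817460459285243256730269504000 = -0.00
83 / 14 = 5.93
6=6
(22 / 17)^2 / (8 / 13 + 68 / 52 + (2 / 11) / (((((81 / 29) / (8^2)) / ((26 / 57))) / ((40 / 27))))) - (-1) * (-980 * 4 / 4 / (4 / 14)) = -83721436131842 / 24411097385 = -3429.65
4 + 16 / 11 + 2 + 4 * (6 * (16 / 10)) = 2522 / 55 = 45.85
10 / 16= 5 / 8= 0.62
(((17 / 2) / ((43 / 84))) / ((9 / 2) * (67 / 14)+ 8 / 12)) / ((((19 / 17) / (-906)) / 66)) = -60967523232 / 1523705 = -40012.68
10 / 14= 5 / 7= 0.71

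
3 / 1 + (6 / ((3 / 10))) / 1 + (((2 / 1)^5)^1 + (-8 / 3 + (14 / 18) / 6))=2833 / 54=52.46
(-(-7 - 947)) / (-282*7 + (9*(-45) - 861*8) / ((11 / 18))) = -159 / 2318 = -0.07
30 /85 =6 /17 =0.35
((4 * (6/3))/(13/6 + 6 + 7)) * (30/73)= 1440/6643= 0.22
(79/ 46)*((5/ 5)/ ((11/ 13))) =1027/ 506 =2.03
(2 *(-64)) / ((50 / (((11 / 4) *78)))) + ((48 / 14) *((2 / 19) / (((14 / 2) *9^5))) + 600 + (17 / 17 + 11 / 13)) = 314015028928 / 5955583725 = 52.73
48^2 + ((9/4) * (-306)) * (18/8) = 6039/8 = 754.88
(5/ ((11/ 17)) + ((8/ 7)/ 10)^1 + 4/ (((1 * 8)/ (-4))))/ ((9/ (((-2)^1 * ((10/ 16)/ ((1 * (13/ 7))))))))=-173/ 396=-0.44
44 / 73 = 0.60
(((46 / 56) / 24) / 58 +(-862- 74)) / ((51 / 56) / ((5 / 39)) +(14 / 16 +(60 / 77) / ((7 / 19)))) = -14045382505 / 151462128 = -92.73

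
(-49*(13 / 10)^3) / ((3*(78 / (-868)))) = 1796977 / 4500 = 399.33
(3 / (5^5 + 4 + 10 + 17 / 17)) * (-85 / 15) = -17 / 3140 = -0.01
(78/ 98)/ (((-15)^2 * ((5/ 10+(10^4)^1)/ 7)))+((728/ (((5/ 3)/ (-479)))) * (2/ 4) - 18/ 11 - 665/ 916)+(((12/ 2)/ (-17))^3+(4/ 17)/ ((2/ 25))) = -104613.07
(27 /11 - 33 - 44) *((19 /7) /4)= -3895 /77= -50.58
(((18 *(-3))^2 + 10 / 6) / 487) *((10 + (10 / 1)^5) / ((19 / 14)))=441493.76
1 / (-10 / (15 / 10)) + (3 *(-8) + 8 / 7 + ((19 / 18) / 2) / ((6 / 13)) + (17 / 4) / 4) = -314513 / 15120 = -20.80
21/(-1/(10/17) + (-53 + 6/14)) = -1470/3799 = -0.39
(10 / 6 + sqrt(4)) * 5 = 55 / 3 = 18.33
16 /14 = 8 /7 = 1.14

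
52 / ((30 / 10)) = 52 / 3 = 17.33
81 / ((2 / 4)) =162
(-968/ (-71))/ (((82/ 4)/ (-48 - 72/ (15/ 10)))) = -185856/ 2911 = -63.85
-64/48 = -1.33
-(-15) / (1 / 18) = 270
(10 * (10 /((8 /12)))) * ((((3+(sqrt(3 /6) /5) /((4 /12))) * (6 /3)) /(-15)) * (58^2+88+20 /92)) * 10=-47640600 /23 - 4764060 * sqrt(2) /23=-2364260.79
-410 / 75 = -82 / 15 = -5.47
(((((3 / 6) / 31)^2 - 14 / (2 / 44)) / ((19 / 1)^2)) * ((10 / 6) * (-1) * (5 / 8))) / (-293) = -29598775 / 9758193888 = -0.00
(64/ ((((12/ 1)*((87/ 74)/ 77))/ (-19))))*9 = -1732192/ 29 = -59730.76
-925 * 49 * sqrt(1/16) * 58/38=-1314425/76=-17295.07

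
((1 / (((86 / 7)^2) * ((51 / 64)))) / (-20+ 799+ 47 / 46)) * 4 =144256 / 3383542419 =0.00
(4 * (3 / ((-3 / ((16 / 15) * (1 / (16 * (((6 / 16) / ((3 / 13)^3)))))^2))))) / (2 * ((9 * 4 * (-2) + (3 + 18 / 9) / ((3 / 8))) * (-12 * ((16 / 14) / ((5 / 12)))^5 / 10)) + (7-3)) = -5672362500 / 6928008529523461159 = -0.00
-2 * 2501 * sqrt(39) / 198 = -2501 * sqrt(39) / 99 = -157.77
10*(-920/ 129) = -9200/ 129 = -71.32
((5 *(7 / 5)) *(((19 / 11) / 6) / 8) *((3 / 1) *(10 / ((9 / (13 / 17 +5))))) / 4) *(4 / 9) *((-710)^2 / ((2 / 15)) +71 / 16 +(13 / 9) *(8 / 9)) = 14514719912525 / 7138368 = 2033338.70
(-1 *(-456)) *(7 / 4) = 798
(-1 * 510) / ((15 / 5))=-170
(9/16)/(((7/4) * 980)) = 9/27440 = 0.00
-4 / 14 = -2 / 7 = -0.29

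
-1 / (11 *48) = -1 / 528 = -0.00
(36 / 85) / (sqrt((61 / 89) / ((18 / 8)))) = 54 * sqrt(5429) / 5185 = 0.77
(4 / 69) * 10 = 40 / 69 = 0.58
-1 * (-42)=42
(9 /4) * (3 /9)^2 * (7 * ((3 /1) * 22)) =231 /2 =115.50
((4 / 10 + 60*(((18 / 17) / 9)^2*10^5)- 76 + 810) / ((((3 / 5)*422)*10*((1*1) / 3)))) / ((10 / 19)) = 287520369 / 1524475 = 188.60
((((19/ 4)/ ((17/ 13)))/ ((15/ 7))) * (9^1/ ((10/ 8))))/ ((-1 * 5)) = -5187/ 2125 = -2.44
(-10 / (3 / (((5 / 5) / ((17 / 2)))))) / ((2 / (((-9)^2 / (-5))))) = 54 / 17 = 3.18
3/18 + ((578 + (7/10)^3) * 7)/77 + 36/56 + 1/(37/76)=473847511/8547000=55.44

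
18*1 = 18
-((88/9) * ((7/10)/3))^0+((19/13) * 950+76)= 19025/13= 1463.46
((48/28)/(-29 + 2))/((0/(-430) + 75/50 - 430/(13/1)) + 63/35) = 520/243873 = 0.00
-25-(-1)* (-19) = -44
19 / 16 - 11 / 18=83 / 144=0.58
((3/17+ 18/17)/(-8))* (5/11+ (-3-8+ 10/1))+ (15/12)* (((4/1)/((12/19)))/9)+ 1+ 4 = 5.96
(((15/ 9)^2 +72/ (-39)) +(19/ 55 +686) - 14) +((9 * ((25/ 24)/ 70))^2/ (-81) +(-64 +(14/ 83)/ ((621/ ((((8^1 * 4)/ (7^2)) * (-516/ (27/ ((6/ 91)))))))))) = 844982193672217/ 1386861315840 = 609.28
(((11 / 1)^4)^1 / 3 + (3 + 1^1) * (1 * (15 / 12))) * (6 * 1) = 29312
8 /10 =4 /5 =0.80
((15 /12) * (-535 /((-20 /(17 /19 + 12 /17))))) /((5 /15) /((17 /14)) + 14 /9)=497871 /17024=29.25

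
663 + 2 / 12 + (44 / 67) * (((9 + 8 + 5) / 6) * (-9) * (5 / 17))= 4488521 / 6834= 656.79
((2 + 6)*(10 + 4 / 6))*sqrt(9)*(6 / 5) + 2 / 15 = 922 / 3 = 307.33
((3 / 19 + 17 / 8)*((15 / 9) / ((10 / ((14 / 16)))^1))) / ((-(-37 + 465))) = -2429 / 3122688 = -0.00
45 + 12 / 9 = 139 / 3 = 46.33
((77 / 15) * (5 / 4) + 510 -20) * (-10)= -29785 / 6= -4964.17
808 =808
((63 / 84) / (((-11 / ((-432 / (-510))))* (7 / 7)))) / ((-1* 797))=54 / 745195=0.00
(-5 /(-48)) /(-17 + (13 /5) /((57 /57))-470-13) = -25 /119376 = -0.00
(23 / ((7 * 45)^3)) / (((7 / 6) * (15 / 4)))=184 / 1093955625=0.00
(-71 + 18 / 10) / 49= -346 / 245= -1.41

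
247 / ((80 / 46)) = 142.02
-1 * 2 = -2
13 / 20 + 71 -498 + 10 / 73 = -622271 / 1460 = -426.21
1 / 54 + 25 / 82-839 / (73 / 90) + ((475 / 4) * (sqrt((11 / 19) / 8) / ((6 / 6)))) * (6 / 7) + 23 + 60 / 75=-408200671 / 404055 + 75 * sqrt(418) / 56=-982.88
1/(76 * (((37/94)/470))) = 11045/703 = 15.71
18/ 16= 9/ 8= 1.12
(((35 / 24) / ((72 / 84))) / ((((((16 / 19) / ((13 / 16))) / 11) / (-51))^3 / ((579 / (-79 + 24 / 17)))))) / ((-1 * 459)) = -4659497389566684665 / 1062199099392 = -4386651.61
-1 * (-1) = 1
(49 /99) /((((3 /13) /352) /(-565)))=-11516960 /27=-426554.07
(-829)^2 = 687241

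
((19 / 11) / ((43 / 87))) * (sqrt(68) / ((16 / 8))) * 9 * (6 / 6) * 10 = 148770 * sqrt(17) / 473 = 1296.82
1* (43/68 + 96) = 6571/68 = 96.63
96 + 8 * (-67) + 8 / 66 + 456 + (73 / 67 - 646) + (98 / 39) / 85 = -1536157339 / 2443155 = -628.76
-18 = -18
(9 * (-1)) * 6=-54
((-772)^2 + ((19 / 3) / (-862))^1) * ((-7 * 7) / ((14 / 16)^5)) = -3607322869760 / 63357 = -56936453.27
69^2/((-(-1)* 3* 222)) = 529/74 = 7.15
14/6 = 2.33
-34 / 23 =-1.48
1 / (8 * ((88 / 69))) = 69 / 704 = 0.10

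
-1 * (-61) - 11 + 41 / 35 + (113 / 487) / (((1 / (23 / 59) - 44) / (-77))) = 51.60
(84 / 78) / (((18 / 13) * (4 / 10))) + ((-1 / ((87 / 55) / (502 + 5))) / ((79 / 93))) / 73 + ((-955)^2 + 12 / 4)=2745535672147 / 3010374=912024.78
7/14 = 1/2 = 0.50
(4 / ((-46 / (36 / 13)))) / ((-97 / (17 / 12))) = 102 / 29003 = 0.00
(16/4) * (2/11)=8/11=0.73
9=9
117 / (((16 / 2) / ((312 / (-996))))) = -1521 / 332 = -4.58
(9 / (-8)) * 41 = -369 / 8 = -46.12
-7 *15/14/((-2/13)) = 195/4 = 48.75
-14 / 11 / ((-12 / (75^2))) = 13125 / 22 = 596.59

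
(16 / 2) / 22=4 / 11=0.36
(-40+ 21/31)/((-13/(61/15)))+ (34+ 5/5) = 285934/6045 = 47.30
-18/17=-1.06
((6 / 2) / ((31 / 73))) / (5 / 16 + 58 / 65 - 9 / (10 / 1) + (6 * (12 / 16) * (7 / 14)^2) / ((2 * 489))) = 18562440 / 803923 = 23.09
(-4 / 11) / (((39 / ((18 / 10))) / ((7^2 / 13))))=-588 / 9295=-0.06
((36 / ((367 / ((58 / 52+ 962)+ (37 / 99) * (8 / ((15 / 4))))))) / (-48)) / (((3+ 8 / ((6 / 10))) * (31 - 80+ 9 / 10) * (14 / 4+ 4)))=5316667 / 15903317430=0.00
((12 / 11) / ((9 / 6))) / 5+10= 558 / 55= 10.15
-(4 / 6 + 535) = -1607 / 3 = -535.67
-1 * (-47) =47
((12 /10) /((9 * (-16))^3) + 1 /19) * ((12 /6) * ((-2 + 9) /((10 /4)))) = 17418107 /59097600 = 0.29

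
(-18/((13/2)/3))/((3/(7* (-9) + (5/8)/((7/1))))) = 2439/14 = 174.21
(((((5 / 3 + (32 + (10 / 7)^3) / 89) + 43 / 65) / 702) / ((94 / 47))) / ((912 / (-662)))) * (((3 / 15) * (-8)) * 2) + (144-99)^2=1205859494922034 / 595484846775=2025.00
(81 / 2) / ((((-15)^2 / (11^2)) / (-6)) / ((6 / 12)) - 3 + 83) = 9801 / 19210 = 0.51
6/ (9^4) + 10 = 21872/ 2187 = 10.00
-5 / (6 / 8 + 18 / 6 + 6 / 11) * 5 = -1100 / 189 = -5.82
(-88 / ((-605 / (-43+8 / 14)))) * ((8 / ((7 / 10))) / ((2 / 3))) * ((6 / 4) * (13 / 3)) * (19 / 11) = -640224 / 539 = -1187.80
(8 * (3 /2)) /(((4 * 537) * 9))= 1 /1611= 0.00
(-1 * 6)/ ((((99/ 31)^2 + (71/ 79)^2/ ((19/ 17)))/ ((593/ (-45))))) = 67574970467/ 9334106970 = 7.24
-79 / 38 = -2.08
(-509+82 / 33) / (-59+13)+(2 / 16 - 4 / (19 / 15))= 920441 / 115368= 7.98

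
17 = 17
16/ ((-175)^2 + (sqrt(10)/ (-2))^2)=32/ 61255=0.00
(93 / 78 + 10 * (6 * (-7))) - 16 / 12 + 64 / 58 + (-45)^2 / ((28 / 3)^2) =-350949821 / 886704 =-395.79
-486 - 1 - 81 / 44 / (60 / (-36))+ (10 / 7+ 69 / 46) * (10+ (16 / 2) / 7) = -4886173 / 10780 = -453.26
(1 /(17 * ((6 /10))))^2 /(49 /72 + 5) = 200 /118201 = 0.00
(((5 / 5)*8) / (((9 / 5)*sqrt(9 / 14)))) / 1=5.54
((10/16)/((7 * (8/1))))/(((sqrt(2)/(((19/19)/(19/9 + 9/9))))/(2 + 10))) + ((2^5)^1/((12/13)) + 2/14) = 135 * sqrt(2)/6272 + 731/21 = 34.84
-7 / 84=-1 / 12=-0.08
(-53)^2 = 2809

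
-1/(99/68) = -68/99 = -0.69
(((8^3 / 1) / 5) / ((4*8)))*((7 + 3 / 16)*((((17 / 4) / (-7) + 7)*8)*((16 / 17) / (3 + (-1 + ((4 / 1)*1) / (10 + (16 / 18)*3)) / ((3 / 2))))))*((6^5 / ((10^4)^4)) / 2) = 57024567 / 337011718750000000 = 0.00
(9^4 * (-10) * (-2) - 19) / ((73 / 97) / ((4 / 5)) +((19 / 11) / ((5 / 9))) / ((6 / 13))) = 17089.95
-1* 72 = -72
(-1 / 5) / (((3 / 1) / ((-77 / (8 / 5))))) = 77 / 24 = 3.21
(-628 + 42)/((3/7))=-4102/3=-1367.33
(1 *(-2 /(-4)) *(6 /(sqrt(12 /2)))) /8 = 0.15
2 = 2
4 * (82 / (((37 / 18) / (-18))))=-106272 / 37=-2872.22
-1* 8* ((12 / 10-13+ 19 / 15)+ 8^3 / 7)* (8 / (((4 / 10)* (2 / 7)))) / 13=-2697.03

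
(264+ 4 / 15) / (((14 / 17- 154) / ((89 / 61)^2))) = -133445087 / 36335565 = -3.67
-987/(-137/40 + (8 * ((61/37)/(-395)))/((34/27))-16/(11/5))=92.03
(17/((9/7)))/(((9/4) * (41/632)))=300832/3321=90.58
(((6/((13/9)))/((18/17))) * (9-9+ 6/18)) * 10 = 170/13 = 13.08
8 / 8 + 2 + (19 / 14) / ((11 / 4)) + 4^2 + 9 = 2194 / 77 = 28.49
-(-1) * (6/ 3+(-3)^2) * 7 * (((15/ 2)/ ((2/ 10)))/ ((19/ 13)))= 75075/ 38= 1975.66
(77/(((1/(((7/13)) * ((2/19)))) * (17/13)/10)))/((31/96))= 1034880/10013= 103.35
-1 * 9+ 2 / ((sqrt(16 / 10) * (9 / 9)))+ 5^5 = sqrt(10) / 2+ 3116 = 3117.58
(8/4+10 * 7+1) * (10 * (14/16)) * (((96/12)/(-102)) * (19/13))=-73.22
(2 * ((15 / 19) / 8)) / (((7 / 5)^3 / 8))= 3750 / 6517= 0.58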